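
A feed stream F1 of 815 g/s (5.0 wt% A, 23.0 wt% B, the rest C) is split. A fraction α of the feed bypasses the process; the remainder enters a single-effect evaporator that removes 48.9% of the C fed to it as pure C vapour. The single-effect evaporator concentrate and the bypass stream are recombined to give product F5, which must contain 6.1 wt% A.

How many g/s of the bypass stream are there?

397.6 g/s

All 815×0.050 = 40.75 g/s of A reaches F5, so F5 = 40.75/0.061 = 668.03 g/s and vapour = 146.97 g/s.
The evaporator receives (1−α)·815 of feed at 0.720 C and removes 0.489 of that C:
0.489×0.720×(1−α)×815 = 146.97
(1−α) = 146.97/286.95 = 0.5122;  α = 0.4878.
Bypass flow = 0.4878×815 = 397.57 g/s.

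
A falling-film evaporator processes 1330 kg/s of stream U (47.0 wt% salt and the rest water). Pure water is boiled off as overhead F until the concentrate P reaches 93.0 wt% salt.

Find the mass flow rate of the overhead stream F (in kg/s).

salt is conserved: 1330×0.470 = 625.1 kg/s all reports to the concentrate.
Concentrate = 625.1/(target fraction) = 672.15 kg/s.
Overhead = 1330 − 672.15 = 657.85 kg/s.

657.8 kg/s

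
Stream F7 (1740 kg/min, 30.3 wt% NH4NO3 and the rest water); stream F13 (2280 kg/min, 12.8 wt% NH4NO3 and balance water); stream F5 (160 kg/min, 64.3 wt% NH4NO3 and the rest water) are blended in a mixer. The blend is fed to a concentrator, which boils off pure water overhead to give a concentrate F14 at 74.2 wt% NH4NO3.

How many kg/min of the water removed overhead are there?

NH4NO3 entering = 1740×0.303 + 2280×0.128 + 160×0.643 = 921.94 kg/min.
All NH4NO3 reports to F14, so F14 = 921.94/0.742 = 1242.5 kg/min.
Total feed = 4180 kg/min; overhead = 4180 − 1242.5 = 2937.5 kg/min.

2937 kg/min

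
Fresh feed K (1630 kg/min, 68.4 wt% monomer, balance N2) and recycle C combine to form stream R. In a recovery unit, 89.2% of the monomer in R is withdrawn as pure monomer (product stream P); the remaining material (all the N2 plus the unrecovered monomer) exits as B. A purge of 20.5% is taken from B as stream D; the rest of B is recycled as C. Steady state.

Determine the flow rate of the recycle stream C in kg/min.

N2 enters only via K and leaves only via the purge: 1630×0.316 = 0.205×(N2 in B), and the recovery unit passes all N2, so N2 in R = N2 in B = 2512.6 kg/min.
monomer in R: m_A = 1630×0.684 + (1−0.205)·(1−0.892)·m_A, so m_A = 1114.9/0.9141 = 1219.6 kg/min.
B = (1−0.892)×1219.6 + 2512.6 = 2644.3 kg/min.
Recycle C = (1−0.205)×2644.3 = 2102.2 kg/min.

2102 kg/min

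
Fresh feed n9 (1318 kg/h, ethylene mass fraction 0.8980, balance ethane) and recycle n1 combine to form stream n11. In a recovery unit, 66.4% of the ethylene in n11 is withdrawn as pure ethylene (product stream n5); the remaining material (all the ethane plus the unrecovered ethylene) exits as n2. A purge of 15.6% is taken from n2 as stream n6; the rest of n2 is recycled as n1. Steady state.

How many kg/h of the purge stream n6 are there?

221 kg/h

ethane enters only via n9 and leaves only via the purge: 1318×0.102 = 0.156×(ethane in n2), and the recovery unit passes all ethane, so ethane in n11 = ethane in n2 = 861.77 kg/h.
ethylene in n11: m_A = 1318×0.898 + (1−0.156)·(1−0.664)·m_A, so m_A = 1183.6/0.7164 = 1652.1 kg/h.
n2 = (1−0.664)×1652.1 + 861.77 = 1416.9 kg/h.
Purge n6 = 0.156×1416.9 = 221.03 kg/h.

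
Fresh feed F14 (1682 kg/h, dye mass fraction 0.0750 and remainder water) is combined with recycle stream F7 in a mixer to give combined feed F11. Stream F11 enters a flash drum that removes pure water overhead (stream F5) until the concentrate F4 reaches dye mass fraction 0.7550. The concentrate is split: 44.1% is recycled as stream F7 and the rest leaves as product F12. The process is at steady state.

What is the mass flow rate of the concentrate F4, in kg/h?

Overall dye balance (none leaves overhead): dye in fresh feed = dye in product, i.e. 1682×0.075 = (1−0.441)·F4·0.755.
F4 = 126.15/(0.755×0.559) = 298.9 kg/h.

298.9 kg/h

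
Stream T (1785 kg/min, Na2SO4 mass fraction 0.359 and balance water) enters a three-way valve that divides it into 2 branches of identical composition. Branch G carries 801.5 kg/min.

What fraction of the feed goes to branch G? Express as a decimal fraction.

0.449

Fraction to G = 801.5/1785 = 0.4490.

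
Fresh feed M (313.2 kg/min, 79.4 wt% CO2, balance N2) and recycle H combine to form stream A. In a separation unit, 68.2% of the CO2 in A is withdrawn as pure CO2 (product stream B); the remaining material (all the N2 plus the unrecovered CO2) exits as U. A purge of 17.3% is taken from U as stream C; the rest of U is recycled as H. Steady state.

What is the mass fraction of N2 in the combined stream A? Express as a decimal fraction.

N2 enters only via M and leaves only via the purge: 313.2×0.206 = 0.173×(N2 in U), and the separation unit passes all N2, so N2 in A = N2 in U = 372.94 kg/min.
CO2 in A: m_A = 313.2×0.794 + (1−0.173)·(1−0.682)·m_A, so m_A = 248.68/0.7370 = 337.42 kg/min.
A = 337.42 + 372.94 = 710.36 kg/min.
N2 fraction in A = 372.94/710.36 = 0.5250.

0.5250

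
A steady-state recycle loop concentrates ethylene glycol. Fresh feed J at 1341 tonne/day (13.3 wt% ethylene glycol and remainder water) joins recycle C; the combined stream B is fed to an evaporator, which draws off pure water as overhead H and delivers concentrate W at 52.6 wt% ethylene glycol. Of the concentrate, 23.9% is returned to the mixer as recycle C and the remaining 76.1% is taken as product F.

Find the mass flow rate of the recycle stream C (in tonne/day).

106.5 tonne/day

Overall ethylene glycol balance (none leaves overhead): ethylene glycol in fresh feed = ethylene glycol in product, i.e. 1341×0.133 = (1−0.239)·W·0.526.
W = 178.35/(0.526×0.761) = 445.56 tonne/day.
Recycle C = 0.239×445.56 = 106.49 tonne/day.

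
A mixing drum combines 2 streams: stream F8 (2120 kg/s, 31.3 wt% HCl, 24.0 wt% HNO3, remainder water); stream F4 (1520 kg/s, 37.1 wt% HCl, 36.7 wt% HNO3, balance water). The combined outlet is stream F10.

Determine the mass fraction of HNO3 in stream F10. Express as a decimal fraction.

Total flow out = 2120 + 1520 = 3640 kg/s.
HNO3 in = 2120×0.240 + 1520×0.367 = 1066.6 kg/s.
HNO3 mass fraction in F10 = 1066.6/3640 = 0.2930.

0.2930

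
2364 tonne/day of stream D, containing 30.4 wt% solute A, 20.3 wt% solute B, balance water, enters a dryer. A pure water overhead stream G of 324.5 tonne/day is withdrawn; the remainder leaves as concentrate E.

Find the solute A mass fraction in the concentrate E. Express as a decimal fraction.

0.3524

solute A is not removed: 2364×0.304 = 718.66 tonne/day of solute A enters E.
Concentrate = 2364 − 324.5 = 2039.5 tonne/day.
Mass fraction = 718.66/2039.5 = 0.3524.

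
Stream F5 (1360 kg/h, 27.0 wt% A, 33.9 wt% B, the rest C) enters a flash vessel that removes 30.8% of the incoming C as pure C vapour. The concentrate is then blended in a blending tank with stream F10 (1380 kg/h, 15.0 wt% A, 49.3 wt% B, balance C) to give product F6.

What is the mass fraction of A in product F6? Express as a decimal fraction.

0.2229

Vapour removed = 0.308×0.391×1360 = 163.78 kg/h; concentrate = 1196.2 kg/h.
A reaching the mixer = 367.2 (from concentrate) + 1380×0.150 = 574.2 kg/h.
Product flow = 1196.2 + 1380 = 2576.2 kg/h; A fraction = 0.2229.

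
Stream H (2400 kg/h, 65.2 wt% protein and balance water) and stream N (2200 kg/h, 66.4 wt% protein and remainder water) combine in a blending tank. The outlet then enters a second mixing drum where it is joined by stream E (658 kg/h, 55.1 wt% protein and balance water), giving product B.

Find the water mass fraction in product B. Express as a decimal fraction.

0.356

Overall, product flow = 5258 kg/h.
water in = 2400×0.348 + 2200×0.336 + 658×0.449 = 1869.8 kg/h.
water fraction in B = 0.356.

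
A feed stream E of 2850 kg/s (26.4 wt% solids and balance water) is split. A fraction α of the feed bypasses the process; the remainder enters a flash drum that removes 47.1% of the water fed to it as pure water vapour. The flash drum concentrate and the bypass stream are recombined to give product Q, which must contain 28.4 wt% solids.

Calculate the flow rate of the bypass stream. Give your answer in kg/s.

2271 kg/s

All 2850×0.264 = 752.4 kg/s of solids reaches Q, so Q = 752.4/0.284 = 2649.3 kg/s and vapour = 200.7 kg/s.
The evaporator receives (1−α)·2850 of feed at 0.736 water and removes 0.471 of that water:
0.471×0.736×(1−α)×2850 = 200.7
(1−α) = 200.7/987.97 = 0.2031;  α = 0.7969.
Bypass flow = 0.7969×2850 = 2271 kg/s.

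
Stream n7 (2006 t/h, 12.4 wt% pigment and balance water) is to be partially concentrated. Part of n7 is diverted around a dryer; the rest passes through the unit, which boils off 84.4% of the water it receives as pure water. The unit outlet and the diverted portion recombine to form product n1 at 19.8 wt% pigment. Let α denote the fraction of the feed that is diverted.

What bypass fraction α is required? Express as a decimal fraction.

All 2006×0.124 = 248.74 t/h of pigment reaches n1, so n1 = 248.74/0.198 = 1256.3 t/h and vapour = 749.72 t/h.
The evaporator receives (1−α)·2006 of feed at 0.876 water and removes 0.844 of that water:
0.844×0.876×(1−α)×2006 = 749.72
(1−α) = 749.72/1483.1 = 0.5055;  α = 0.4945.

0.495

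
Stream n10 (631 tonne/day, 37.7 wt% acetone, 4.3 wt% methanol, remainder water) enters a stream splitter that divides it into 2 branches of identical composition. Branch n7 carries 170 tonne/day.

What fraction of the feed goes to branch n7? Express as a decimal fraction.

Fraction to n7 = 170/631 = 0.2694.

0.269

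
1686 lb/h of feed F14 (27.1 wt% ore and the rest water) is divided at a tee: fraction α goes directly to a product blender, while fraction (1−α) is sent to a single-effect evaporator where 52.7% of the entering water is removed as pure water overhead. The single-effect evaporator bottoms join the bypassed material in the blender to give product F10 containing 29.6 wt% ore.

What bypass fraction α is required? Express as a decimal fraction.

0.780

All 1686×0.271 = 456.91 lb/h of ore reaches F10, so F10 = 456.91/0.296 = 1543.6 lb/h and vapour = 142.4 lb/h.
The evaporator receives (1−α)·1686 of feed at 0.729 water and removes 0.527 of that water:
0.527×0.729×(1−α)×1686 = 142.4
(1−α) = 142.4/647.73 = 0.2198;  α = 0.7802.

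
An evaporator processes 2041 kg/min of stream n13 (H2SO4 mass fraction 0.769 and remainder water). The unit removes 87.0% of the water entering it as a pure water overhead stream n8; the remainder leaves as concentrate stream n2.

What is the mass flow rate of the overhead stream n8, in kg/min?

water entering = 2041×0.231 = 471.47 kg/min; overhead removed = 0.870×471.47 = 410.18 kg/min.

410.2 kg/min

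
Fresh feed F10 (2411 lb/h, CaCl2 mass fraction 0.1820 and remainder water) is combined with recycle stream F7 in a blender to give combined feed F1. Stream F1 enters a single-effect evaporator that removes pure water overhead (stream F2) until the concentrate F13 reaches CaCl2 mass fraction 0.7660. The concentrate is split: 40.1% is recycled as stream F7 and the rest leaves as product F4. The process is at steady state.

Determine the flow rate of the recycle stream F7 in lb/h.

Overall CaCl2 balance (none leaves overhead): CaCl2 in fresh feed = CaCl2 in product, i.e. 2411×0.182 = (1−0.401)·F13·0.766.
F13 = 438.8/(0.766×0.599) = 956.34 lb/h.
Recycle F7 = 0.401×956.34 = 383.49 lb/h.

383.5 lb/h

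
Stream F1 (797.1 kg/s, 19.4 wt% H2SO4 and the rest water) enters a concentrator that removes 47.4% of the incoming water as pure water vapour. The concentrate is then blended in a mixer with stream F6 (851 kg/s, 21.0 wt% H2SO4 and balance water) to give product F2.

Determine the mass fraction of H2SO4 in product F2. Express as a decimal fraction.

Vapour removed = 0.474×0.806×797.1 = 304.53 kg/s; concentrate = 492.57 kg/s.
H2SO4 reaching the mixer = 154.64 (from concentrate) + 851×0.210 = 333.35 kg/s.
Product flow = 492.57 + 851 = 1343.6 kg/s; H2SO4 fraction = 0.248.

0.248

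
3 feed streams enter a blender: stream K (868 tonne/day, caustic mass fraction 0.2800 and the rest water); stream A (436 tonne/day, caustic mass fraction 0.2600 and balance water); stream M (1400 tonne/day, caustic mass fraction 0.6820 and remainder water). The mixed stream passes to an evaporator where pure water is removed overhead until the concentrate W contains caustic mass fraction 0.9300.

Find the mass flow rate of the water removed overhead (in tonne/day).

caustic entering = 868×0.280 + 436×0.260 + 1400×0.682 = 1311.2 tonne/day.
All caustic reports to W, so W = 1311.2/0.930 = 1409.9 tonne/day.
Total feed = 2704 tonne/day; overhead = 2704 − 1409.9 = 1294.1 tonne/day.

1294 tonne/day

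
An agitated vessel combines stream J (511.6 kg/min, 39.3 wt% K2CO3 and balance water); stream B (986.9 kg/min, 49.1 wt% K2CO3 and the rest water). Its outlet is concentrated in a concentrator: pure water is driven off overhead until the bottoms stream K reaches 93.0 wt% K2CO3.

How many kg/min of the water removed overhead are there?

K2CO3 entering = 511.6×0.393 + 986.9×0.491 = 685.63 kg/min.
All K2CO3 reports to K, so K = 685.63/0.930 = 737.23 kg/min.
Total feed = 1498.5 kg/min; overhead = 1498.5 − 737.23 = 761.27 kg/min.

761.3 kg/min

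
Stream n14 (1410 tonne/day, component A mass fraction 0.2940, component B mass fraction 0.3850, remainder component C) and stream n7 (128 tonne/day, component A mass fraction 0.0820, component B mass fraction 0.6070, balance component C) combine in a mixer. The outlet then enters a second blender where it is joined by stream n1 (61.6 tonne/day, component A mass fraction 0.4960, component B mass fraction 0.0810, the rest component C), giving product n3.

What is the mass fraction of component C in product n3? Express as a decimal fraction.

Overall, product flow = 1599.6 tonne/day.
component C in = 1410×0.321 + 128×0.311 + 61.6×0.423 = 518.47 tonne/day.
component C fraction in n3 = 0.3241.

0.3241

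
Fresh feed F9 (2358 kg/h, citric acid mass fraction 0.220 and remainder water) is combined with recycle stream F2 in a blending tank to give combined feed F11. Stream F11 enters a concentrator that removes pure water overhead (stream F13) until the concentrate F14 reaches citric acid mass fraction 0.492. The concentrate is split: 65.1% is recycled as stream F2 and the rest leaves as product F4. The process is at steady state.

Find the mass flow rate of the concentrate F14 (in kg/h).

3021 kg/h

Overall citric acid balance (none leaves overhead): citric acid in fresh feed = citric acid in product, i.e. 2358×0.220 = (1−0.651)·F14·0.492.
F14 = 518.76/(0.492×0.349) = 3021.2 kg/h.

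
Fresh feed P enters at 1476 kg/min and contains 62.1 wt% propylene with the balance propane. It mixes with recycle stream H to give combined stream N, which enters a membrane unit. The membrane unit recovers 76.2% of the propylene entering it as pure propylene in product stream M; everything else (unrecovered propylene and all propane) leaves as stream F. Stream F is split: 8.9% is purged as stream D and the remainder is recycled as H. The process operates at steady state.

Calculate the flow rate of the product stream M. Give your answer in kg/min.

propylene in N: m_A = 1476×0.621 + (1−0.089)·(1−0.762)·m_A, so m_A = 916.6/0.7832 = 1170.3 kg/min.
Product M = 0.762×1170.3 = 891.81 kg/min.

891.8 kg/min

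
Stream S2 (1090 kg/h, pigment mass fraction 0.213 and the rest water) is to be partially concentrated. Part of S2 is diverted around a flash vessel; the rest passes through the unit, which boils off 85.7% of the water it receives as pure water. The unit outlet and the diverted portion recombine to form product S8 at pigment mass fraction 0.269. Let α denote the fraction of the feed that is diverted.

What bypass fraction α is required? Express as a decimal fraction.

All 1090×0.213 = 232.17 kg/h of pigment reaches S8, so S8 = 232.17/0.269 = 863.09 kg/h and vapour = 226.91 kg/h.
The evaporator receives (1−α)·1090 of feed at 0.787 water and removes 0.857 of that water:
0.857×0.787×(1−α)×1090 = 226.91
(1−α) = 226.91/735.16 = 0.3087;  α = 0.6913.

0.691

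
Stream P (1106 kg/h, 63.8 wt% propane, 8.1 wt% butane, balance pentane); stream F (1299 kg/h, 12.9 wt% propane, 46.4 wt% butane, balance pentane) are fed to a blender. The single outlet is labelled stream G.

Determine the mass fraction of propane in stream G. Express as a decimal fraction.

Total flow out = 1106 + 1299 = 2405 kg/h.
propane in = 1106×0.638 + 1299×0.129 = 873.2 kg/h.
propane mass fraction in G = 873.2/2405 = 0.363.

0.363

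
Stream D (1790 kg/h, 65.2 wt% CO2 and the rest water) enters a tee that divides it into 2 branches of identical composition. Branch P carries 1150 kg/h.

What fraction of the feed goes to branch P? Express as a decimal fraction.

0.642

Fraction to P = 1150/1790 = 0.6425.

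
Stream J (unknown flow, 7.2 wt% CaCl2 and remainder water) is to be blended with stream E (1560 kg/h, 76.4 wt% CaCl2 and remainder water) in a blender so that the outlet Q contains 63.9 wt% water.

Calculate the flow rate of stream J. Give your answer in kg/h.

2175 kg/h

Let J be the unknown flow. Total out = 1560 + J.
water balance: 368.16 + 0.928·J = 0.639·(1560 + J)
(0.928 − 0.639)·J = 0.639×1560 − 368.16 = 628.68
J = 628.68 / 0.289 = 2175.4 kg/h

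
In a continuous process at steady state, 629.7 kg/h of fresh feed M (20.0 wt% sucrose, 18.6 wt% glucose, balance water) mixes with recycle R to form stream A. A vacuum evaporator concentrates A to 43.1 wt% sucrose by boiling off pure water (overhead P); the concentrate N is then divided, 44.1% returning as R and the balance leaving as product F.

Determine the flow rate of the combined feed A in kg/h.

860.2 kg/h

Overall sucrose balance (none leaves overhead): sucrose in fresh feed = sucrose in product, i.e. 629.7×0.200 = (1−0.441)·N·0.431.
N = 125.94/(0.431×0.559) = 522.73 kg/h.
Recycle R = 0.441×522.73 = 230.52 kg/h.
Combined feed A = 629.7 + 230.52 = 860.22 kg/h.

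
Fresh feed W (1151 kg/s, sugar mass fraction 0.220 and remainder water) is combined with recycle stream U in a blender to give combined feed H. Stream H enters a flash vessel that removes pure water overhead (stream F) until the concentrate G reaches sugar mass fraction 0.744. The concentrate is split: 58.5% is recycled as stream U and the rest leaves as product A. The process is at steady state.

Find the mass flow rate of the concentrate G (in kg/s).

820.1 kg/s

Overall sugar balance (none leaves overhead): sugar in fresh feed = sugar in product, i.e. 1151×0.220 = (1−0.585)·G·0.744.
G = 253.22/(0.744×0.415) = 820.12 kg/s.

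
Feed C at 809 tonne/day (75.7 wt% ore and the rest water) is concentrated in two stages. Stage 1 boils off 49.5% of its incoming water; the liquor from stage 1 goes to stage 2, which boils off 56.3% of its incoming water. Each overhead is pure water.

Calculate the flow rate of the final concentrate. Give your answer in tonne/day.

655.8 tonne/day

water in feed = 809×0.243 = 196.59 tonne/day.
After stage 1: water left = (1−0.495)×196.59 = 99.276; stream total = 711.69 tonne/day.
After stage 2: water left = (1−0.563)×99.276 = 43.384; final concentrate = 655.8 tonne/day.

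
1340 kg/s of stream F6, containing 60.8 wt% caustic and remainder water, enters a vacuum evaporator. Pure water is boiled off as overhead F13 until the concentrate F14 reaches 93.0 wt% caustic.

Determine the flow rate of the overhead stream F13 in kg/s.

464 kg/s

caustic is conserved: 1340×0.608 = 814.72 kg/s all reports to the concentrate.
Concentrate = 814.72/(target fraction) = 876.04 kg/s.
Overhead = 1340 − 876.04 = 463.96 kg/s.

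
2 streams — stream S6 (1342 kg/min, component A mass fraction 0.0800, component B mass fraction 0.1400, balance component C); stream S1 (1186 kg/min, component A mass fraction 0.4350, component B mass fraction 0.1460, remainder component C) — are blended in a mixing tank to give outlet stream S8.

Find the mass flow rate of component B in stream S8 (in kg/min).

component B out = component B in = 1342×0.140 + 1186×0.146 = 361.04 kg/min.

361 kg/min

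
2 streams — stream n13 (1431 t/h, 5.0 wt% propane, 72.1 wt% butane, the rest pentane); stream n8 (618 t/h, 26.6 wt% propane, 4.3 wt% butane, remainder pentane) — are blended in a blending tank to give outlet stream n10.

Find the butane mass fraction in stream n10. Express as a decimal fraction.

0.517

Total flow out = 1431 + 618 = 2049 t/h.
butane in = 1431×0.721 + 618×0.043 = 1058.3 t/h.
butane mass fraction in n10 = 1058.3/2049 = 0.517.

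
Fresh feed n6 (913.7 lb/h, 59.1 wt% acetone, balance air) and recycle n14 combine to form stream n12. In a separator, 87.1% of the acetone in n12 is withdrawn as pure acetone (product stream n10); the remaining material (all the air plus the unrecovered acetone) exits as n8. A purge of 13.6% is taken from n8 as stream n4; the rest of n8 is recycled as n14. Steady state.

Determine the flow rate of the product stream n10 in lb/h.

529.3 lb/h

acetone in n12: m_A = 913.7×0.591 + (1−0.136)·(1−0.871)·m_A, so m_A = 540/0.8885 = 607.73 lb/h.
Product n10 = 0.871×607.73 = 529.33 lb/h.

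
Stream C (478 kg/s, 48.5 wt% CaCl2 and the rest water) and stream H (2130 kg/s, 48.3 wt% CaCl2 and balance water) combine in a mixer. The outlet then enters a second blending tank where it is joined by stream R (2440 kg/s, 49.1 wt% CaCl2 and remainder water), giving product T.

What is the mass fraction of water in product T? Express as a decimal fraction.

0.513

Overall, product flow = 5048 kg/s.
water in = 478×0.515 + 2130×0.517 + 2440×0.509 = 2589.3 kg/s.
water fraction in T = 0.513.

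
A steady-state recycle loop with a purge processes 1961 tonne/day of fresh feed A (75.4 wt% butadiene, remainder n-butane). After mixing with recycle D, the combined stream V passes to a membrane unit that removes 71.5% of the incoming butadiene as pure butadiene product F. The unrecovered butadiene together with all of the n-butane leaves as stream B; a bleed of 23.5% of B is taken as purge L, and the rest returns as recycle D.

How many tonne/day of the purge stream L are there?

n-butane enters only via A and leaves only via the purge: 1961×0.246 = 0.235×(n-butane in B), and the membrane unit passes all n-butane, so n-butane in V = n-butane in B = 2052.8 tonne/day.
butadiene in V: m_A = 1961×0.754 + (1−0.235)·(1−0.715)·m_A, so m_A = 1478.6/0.7820 = 1890.8 tonne/day.
B = (1−0.715)×1890.8 + 2052.8 = 2591.7 tonne/day.
Purge L = 0.235×2591.7 = 609.05 tonne/day.

609 tonne/day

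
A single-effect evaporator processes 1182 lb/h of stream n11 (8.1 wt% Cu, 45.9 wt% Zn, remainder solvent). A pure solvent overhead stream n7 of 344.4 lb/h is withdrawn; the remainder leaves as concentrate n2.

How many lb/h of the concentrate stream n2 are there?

Concentrate = 1182 − 344.4 = 837.6 lb/h.

837.6 lb/h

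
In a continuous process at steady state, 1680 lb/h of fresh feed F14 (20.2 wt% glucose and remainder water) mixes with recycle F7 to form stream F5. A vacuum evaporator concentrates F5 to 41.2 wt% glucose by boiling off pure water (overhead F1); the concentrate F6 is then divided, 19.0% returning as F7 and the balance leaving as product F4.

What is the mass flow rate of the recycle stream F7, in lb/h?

Overall glucose balance (none leaves overhead): glucose in fresh feed = glucose in product, i.e. 1680×0.202 = (1−0.190)·F6·0.412.
F6 = 339.36/(0.412×0.810) = 1016.9 lb/h.
Recycle F7 = 0.190×1016.9 = 193.21 lb/h.

193.2 lb/h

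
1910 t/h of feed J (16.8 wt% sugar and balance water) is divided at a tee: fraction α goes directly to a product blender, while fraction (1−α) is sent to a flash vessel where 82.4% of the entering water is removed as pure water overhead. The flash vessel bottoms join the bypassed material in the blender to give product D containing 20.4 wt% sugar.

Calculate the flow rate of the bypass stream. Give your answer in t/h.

1418 t/h

All 1910×0.168 = 320.88 t/h of sugar reaches D, so D = 320.88/0.204 = 1572.9 t/h and vapour = 337.06 t/h.
The evaporator receives (1−α)·1910 of feed at 0.832 water and removes 0.824 of that water:
0.824×0.832×(1−α)×1910 = 337.06
(1−α) = 337.06/1309.4 = 0.2574;  α = 0.7426.
Bypass flow = 0.7426×1910 = 1418.4 t/h.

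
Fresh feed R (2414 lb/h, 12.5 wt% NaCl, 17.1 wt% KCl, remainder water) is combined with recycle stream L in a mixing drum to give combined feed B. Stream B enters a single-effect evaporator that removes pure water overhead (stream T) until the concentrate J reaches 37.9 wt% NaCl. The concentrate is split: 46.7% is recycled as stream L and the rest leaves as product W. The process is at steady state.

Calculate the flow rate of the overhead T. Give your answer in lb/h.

1618 lb/h

Overall NaCl balance (none leaves overhead): NaCl in fresh feed = NaCl in product, i.e. 2414×0.125 = (1−0.467)·J·0.379.
J = 301.75/(0.379×0.533) = 1493.8 lb/h.
Recycle L = 0.467×1493.8 = 697.59 lb/h.
Combined feed B = 2414 + 697.59 = 3111.6 lb/h.
Overhead T = B − J = 3111.6 − 1493.8 = 1617.8 lb/h.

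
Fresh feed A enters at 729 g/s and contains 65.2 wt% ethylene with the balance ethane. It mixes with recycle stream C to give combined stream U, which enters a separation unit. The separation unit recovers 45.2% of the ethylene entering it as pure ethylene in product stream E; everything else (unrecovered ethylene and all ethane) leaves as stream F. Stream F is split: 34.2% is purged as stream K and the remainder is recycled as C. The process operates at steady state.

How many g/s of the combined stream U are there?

ethane enters only via A and leaves only via the purge: 729×0.348 = 0.342×(ethane in F), and the separation unit passes all ethane, so ethane in U = ethane in F = 741.79 g/s.
ethylene in U: m_A = 729×0.652 + (1−0.342)·(1−0.452)·m_A, so m_A = 475.31/0.6394 = 743.35 g/s.
U = 743.35 + 741.79 = 1485.1 g/s.

1485 g/s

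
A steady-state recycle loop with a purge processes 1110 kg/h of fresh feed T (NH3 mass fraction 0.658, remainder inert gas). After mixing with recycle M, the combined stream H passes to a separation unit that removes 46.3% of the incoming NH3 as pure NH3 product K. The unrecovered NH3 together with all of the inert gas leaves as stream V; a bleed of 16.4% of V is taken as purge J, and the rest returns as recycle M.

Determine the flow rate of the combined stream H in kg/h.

inert gas enters only via T and leaves only via the purge: 1110×0.342 = 0.164×(inert gas in V), and the separation unit passes all inert gas, so inert gas in H = inert gas in V = 2314.8 kg/h.
NH3 in H: m_A = 1110×0.658 + (1−0.164)·(1−0.463)·m_A, so m_A = 730.38/0.5511 = 1325.4 kg/h.
H = 1325.4 + 2314.8 = 3640.1 kg/h.

3640 kg/h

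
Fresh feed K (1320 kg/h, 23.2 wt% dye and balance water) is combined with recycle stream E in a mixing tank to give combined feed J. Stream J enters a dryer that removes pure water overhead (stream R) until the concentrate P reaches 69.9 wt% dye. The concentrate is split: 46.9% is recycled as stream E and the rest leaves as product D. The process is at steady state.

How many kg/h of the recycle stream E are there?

387 kg/h

Overall dye balance (none leaves overhead): dye in fresh feed = dye in product, i.e. 1320×0.232 = (1−0.469)·P·0.699.
P = 306.24/(0.699×0.531) = 825.07 kg/h.
Recycle E = 0.469×825.07 = 386.96 kg/h.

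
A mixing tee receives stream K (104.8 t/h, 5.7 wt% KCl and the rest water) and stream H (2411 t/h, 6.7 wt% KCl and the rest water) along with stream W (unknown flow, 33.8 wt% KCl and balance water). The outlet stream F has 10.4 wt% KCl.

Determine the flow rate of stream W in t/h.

Let W be the unknown flow. Total out = 2515.8 + W.
KCl balance: 167.51 + 0.338·W = 0.104·(2515.8 + W)
(0.338 − 0.104)·W = 0.104×2515.8 − 167.51 = 94.133
W = 94.133 / 0.234 = 402.28 t/h

402.3 t/h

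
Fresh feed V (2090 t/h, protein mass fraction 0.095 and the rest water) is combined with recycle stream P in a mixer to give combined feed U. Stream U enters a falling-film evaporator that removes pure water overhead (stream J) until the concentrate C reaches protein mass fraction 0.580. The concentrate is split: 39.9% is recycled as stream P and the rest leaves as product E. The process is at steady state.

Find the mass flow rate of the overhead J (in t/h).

Overall protein balance (none leaves overhead): protein in fresh feed = protein in product, i.e. 2090×0.095 = (1−0.399)·C·0.580.
C = 198.55/(0.580×0.601) = 569.6 t/h.
Recycle P = 0.399×569.6 = 227.27 t/h.
Combined feed U = 2090 + 227.27 = 2317.3 t/h.
Overhead J = U − C = 2317.3 − 569.6 = 1747.7 t/h.

1748 t/h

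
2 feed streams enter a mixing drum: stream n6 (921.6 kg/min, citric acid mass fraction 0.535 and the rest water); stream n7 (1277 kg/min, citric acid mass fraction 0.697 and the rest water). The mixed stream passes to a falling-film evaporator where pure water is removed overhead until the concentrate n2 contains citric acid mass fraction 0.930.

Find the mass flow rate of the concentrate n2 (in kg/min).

citric acid entering = 921.6×0.535 + 1277×0.697 = 1383.1 kg/min.
All citric acid reports to n2, so n2 = 1383.1/0.930 = 1487.2 kg/min.

1487 kg/min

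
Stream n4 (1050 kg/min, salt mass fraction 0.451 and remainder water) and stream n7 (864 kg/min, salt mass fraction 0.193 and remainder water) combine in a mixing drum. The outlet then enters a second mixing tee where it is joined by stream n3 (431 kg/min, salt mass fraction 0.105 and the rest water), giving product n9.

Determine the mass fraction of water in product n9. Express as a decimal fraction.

0.708

Overall, product flow = 2345 kg/min.
water in = 1050×0.549 + 864×0.807 + 431×0.895 = 1659.4 kg/min.
water fraction in n9 = 0.708.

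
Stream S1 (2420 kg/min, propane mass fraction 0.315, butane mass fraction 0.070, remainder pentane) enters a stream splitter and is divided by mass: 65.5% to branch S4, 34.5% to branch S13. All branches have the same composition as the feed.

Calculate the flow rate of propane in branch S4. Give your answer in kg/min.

Branch S4 total = 0.655×2420 = 1585.1 kg/min.
propane in S4 = 0.315×1585.1 = 499.31 kg/min.

499.3 kg/min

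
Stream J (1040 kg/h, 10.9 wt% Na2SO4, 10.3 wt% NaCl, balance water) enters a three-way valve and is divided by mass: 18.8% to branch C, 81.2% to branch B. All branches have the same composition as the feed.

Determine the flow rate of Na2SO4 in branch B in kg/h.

92.05 kg/h

Branch B total = 0.812×1040 = 844.48 kg/h.
Na2SO4 in B = 0.109×844.48 = 92.048 kg/h.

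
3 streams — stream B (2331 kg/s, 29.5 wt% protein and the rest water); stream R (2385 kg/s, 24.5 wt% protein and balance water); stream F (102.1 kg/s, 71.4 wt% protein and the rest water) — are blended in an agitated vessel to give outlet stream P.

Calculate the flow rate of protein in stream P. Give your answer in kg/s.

1345 kg/s

protein out = protein in = 2331×0.295 + 2385×0.245 + 102.1×0.714 = 1344.9 kg/s.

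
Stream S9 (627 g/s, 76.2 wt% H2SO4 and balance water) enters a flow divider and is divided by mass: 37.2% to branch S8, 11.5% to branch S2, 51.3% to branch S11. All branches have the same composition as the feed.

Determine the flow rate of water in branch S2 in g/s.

17.16 g/s

Branch S2 total = 0.115×627 = 72.105 g/s.
water in S2 = 0.238×72.105 = 17.161 g/s.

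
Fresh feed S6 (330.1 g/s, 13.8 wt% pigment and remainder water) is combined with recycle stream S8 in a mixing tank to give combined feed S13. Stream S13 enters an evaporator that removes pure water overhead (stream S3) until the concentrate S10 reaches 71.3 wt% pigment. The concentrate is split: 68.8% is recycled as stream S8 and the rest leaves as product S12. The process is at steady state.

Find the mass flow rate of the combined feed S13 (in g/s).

471 g/s

Overall pigment balance (none leaves overhead): pigment in fresh feed = pigment in product, i.e. 330.1×0.138 = (1−0.688)·S10·0.713.
S10 = 45.554/(0.713×0.312) = 204.78 g/s.
Recycle S8 = 0.688×204.78 = 140.89 g/s.
Combined feed S13 = 330.1 + 140.89 = 470.99 g/s.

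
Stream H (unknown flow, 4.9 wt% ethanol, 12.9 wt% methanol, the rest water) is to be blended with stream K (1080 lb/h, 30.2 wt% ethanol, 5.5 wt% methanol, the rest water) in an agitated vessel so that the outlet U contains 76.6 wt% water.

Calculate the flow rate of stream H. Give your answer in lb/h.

2372 lb/h

Let H be the unknown flow. Total out = 1080 + H.
water balance: 694.44 + 0.822·H = 0.766·(1080 + H)
(0.822 − 0.766)·H = 0.766×1080 − 694.44 = 132.84
H = 132.84 / 0.056 = 2372.1 lb/h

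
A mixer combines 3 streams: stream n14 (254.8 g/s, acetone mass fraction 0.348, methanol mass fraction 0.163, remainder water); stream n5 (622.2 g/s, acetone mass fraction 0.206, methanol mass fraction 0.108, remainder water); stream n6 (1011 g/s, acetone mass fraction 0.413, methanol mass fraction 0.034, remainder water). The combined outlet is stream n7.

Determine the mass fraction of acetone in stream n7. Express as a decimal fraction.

Total flow out = 254.8 + 622.2 + 1011 = 1888 g/s.
acetone in = 254.8×0.348 + 622.2×0.206 + 1011×0.413 = 634.39 g/s.
acetone mass fraction in n7 = 634.39/1888 = 0.336.

0.336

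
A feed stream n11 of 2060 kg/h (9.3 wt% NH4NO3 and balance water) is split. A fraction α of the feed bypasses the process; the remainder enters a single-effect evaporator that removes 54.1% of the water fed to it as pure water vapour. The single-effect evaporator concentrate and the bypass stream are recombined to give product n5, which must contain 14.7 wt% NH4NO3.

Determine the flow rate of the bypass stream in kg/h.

All 2060×0.093 = 191.58 kg/h of NH4NO3 reaches n5, so n5 = 191.58/0.147 = 1303.3 kg/h and vapour = 756.73 kg/h.
The evaporator receives (1−α)·2060 of feed at 0.907 water and removes 0.541 of that water:
0.541×0.907×(1−α)×2060 = 756.73
(1−α) = 756.73/1010.8 = 0.7486;  α = 0.2514.
Bypass flow = 0.2514×2060 = 517.81 kg/h.

517.8 kg/h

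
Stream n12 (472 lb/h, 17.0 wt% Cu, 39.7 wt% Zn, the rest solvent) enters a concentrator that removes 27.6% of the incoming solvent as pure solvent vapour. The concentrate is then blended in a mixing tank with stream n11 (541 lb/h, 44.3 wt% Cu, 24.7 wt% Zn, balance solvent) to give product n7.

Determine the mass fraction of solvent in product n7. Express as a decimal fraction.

Vapour removed = 0.276×0.433×472 = 56.408 lb/h; concentrate = 415.59 lb/h.
solvent reaching the mixer = 147.97 (from concentrate) + 541×0.310 = 315.68 lb/h.
Product flow = 415.59 + 541 = 956.59 lb/h; solvent fraction = 0.330.

0.330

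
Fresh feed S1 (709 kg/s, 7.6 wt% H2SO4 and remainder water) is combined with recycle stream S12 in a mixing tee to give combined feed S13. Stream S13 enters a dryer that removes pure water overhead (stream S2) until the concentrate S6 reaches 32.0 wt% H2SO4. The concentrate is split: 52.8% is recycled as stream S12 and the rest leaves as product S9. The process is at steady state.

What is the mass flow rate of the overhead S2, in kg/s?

540.6 kg/s

Overall H2SO4 balance (none leaves overhead): H2SO4 in fresh feed = H2SO4 in product, i.e. 709×0.076 = (1−0.528)·S6·0.320.
S6 = 53.884/(0.320×0.472) = 356.75 kg/s.
Recycle S12 = 0.528×356.75 = 188.37 kg/s.
Combined feed S13 = 709 + 188.37 = 897.37 kg/s.
Overhead S2 = S13 − S6 = 897.37 − 356.75 = 540.61 kg/s.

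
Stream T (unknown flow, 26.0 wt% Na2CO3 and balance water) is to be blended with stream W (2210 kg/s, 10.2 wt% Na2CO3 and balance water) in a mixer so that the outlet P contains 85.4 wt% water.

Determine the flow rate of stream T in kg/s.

853 kg/s

Let T be the unknown flow. Total out = 2210 + T.
water balance: 1984.6 + 0.740·T = 0.854·(2210 + T)
(0.740 − 0.854)·T = 0.854×2210 − 1984.6 = -97.24
T = -97.24 / -0.114 = 852.98 kg/s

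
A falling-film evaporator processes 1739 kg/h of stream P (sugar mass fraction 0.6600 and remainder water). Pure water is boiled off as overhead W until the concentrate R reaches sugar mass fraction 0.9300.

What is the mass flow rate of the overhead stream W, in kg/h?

sugar is conserved: 1739×0.660 = 1147.7 kg/h all reports to the concentrate.
Concentrate = 1147.7/(target fraction) = 1234.1 kg/h.
Overhead = 1739 − 1234.1 = 504.87 kg/h.

504.9 kg/h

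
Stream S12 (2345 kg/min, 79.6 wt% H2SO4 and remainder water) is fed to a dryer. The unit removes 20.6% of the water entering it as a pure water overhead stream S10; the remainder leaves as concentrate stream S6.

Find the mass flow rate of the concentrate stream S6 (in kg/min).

2246 kg/min

water entering = 2345×0.204 = 478.38 kg/min; overhead removed = 0.206×478.38 = 98.546 kg/min.
Concentrate = 2345 − 98.546 = 2246.5 kg/min.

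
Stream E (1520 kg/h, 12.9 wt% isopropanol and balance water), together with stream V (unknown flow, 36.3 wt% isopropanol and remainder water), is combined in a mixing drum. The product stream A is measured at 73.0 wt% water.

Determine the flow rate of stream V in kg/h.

2305 kg/h

Let V be the unknown flow. Total out = 1520 + V.
water balance: 1323.9 + 0.637·V = 0.730·(1520 + V)
(0.637 − 0.730)·V = 0.730×1520 − 1323.9 = -214.32
V = -214.32 / -0.093 = 2304.5 kg/h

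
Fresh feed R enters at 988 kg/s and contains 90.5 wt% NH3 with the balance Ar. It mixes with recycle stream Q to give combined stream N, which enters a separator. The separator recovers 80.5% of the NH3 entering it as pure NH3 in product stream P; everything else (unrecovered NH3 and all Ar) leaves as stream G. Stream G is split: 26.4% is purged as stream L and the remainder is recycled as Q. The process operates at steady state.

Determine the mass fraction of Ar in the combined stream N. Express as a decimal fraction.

Ar enters only via R and leaves only via the purge: 988×0.095 = 0.264×(Ar in G), and the separator passes all Ar, so Ar in N = Ar in G = 355.53 kg/s.
NH3 in N: m_A = 988×0.905 + (1−0.264)·(1−0.805)·m_A, so m_A = 894.14/0.8565 = 1044 kg/s.
N = 1044 + 355.53 = 1399.5 kg/s.
Ar fraction in N = 355.53/1399.5 = 0.254.

0.254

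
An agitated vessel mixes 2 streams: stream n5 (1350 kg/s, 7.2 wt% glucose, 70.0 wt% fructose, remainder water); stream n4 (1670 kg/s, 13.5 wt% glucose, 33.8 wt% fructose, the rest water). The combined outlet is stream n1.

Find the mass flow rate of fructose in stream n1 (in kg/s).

1509 kg/s

fructose out = fructose in = 1350×0.700 + 1670×0.338 = 1509.5 kg/s.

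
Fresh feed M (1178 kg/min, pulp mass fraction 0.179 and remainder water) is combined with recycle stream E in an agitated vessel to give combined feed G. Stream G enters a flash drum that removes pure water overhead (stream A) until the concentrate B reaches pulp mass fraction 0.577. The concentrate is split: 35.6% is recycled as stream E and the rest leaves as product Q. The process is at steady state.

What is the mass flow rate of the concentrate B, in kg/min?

Overall pulp balance (none leaves overhead): pulp in fresh feed = pulp in product, i.e. 1178×0.179 = (1−0.356)·B·0.577.
B = 210.86/(0.577×0.644) = 567.46 kg/min.

567.5 kg/min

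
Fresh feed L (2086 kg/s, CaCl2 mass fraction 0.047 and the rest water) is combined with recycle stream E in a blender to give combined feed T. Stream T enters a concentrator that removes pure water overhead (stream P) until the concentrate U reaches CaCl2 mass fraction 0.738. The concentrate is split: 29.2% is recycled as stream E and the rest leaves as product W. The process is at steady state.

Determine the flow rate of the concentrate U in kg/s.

187.6 kg/s

Overall CaCl2 balance (none leaves overhead): CaCl2 in fresh feed = CaCl2 in product, i.e. 2086×0.047 = (1−0.292)·U·0.738.
U = 98.042/(0.738×0.708) = 187.64 kg/s.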